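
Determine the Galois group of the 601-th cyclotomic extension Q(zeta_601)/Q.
|Gal(Q(zeta_601)/Q)| = phi(601) = 600; group ≅ (Z/601Z)^* ≅ Z/600Z

The n-th cyclotomic polynomial Φ_601(x) is the minimal polynomial of zeta_601 over Q and has degree phi(601) = 600. So Q(zeta_601) is a degree-600 Galois extension with Galois group (Z/601Z)^*. (Z/601Z)^* is cyclic since 601 is an odd prime power (or 4). Hence Gal(Q(zeta_601)/Q) ≅ Z/600Z.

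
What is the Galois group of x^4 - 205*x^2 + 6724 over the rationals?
Gal(K/Q) = Z/2Z (cyclic of order 2)

f factors as (x^2 - 41)(x^2 - 164), so the splitting field is K = Q(sqrt(41), sqrt(164)). The squarefree part of 41 is 41 and the squarefree part of 164 is also 41, so sqrt(41) and sqrt(164) are both rational multiples of sqrt(41). Hence Q(sqrt(41)) = Q(sqrt(164)) = Q(sqrt(41)), and the splitting field collapses to a single degree-2 extension with Galois group Z/2Z.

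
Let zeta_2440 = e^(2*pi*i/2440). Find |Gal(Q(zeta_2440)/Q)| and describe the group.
|Gal(Q(zeta_2440)/Q)| = phi(2440) = 960; group ≅ (Z/2440Z)^* ≅ Z/2Z × Z/2Z × Z/4Z × Z/60Z

The n-th cyclotomic polynomial Φ_2440(x) is the minimal polynomial of zeta_2440 over Q and has degree phi(2440) = 960. So Q(zeta_2440) is a degree-960 Galois extension with Galois group (Z/2440Z)^*. By CRT, (Z/2440Z)^* ≅ (Z/8Z)^* × (Z/5Z)^* × (Z/61Z)^*. Each prime-power unit group is (Z/8Z)^* ≅ Z/2Z × Z/2Z; (Z/5Z)^* ≅ Z/4Z; (Z/61Z)^* ≅ Z/60Z. Hence Gal(Q(zeta_2440)/Q) ≅ Z/2Z × Z/2Z × Z/4Z × Z/60Z.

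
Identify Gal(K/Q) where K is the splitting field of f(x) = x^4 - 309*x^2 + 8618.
Gal(K/Q) = V_4 (Klein four-group, Z/2Z × Z/2Z)

f factors as (x^2 - 31)(x^2 - 278), so the splitting field is K = Q(sqrt(31), sqrt(278)). The elements 31, 278, 8618 are all non-squares in Q, so sqrt(31) and sqrt(278) generate independent quadratic extensions. Thus [K:Q] = 4 and Gal(K/Q) is generated by the two order-2 automorphisms sqrt(31) ↦ -sqrt(31) and sqrt(278) ↦ -sqrt(278), giving V_4.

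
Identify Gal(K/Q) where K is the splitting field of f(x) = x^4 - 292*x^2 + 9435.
Gal(K/Q) = V_4 (Klein four-group, Z/2Z × Z/2Z)

f factors as (x^2 - 37)(x^2 - 255), so the splitting field is K = Q(sqrt(37), sqrt(255)). The elements 37, 255, 9435 are all non-squares in Q, so sqrt(37) and sqrt(255) generate independent quadratic extensions. Thus [K:Q] = 4 and Gal(K/Q) is generated by the two order-2 automorphisms sqrt(37) ↦ -sqrt(37) and sqrt(255) ↦ -sqrt(255), giving V_4.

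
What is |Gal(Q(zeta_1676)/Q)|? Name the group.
|Gal(Q(zeta_1676)/Q)| = phi(1676) = 836; group ≅ (Z/1676Z)^* ≅ Z/2Z × Z/418Z

The n-th cyclotomic polynomial Φ_1676(x) is the minimal polynomial of zeta_1676 over Q and has degree phi(1676) = 836. So Q(zeta_1676) is a degree-836 Galois extension with Galois group (Z/1676Z)^*. By CRT, (Z/1676Z)^* ≅ (Z/4Z)^* × (Z/419Z)^*. Each prime-power unit group is (Z/4Z)^* ≅ Z/2Z; (Z/419Z)^* ≅ Z/418Z. Hence Gal(Q(zeta_1676)/Q) ≅ Z/2Z × Z/418Z.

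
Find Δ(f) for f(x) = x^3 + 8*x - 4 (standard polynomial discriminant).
Δ = -2480

For a depressed cubic x^3 + p x + q the discriminant is Δ = -4 p^3 - 27 q^2 = -4*(8)^3 - 27*(-4)^2 = -2048 - 432 = -2480.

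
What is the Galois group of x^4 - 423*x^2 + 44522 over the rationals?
Gal(K/Q) = V_4 (Klein four-group, Z/2Z × Z/2Z)

f factors as (x^2 - 226)(x^2 - 197), so the splitting field is K = Q(sqrt(226), sqrt(197)). The elements 226, 197, 44522 are all non-squares in Q, so sqrt(226) and sqrt(197) generate independent quadratic extensions. Thus [K:Q] = 4 and Gal(K/Q) is generated by the two order-2 automorphisms sqrt(226) ↦ -sqrt(226) and sqrt(197) ↦ -sqrt(197), giving V_4.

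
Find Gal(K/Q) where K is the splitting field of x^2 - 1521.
Gal(K/Q) = trivial group (order 1)

x^2 - 1521 factors as (x - 39)(x + 39) over Q, so its splitting field is Q itself and the Galois group is trivial.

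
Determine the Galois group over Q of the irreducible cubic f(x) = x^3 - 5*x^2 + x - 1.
Gal(K/Q) = S_3 (symmetric group of order 6)

Compute the discriminant of x^3 + (-5)*x^2 + (1)*x + (-1): Δ = -416. Since Δ is not a rational square, the Galois group is not contained in A_3; it must be the full S_3 (irreducibility of the cubic rules out anything smaller).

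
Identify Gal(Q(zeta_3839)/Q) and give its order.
|Gal(Q(zeta_3839)/Q)| = phi(3839) = 3480; group ≅ (Z/3839Z)^* ≅ Z/10Z × Z/348Z

The n-th cyclotomic polynomial Φ_3839(x) is the minimal polynomial of zeta_3839 over Q and has degree phi(3839) = 3480. So Q(zeta_3839) is a degree-3480 Galois extension with Galois group (Z/3839Z)^*. By CRT, (Z/3839Z)^* ≅ (Z/11Z)^* × (Z/349Z)^*. Each prime-power unit group is (Z/11Z)^* ≅ Z/10Z; (Z/349Z)^* ≅ Z/348Z. Hence Gal(Q(zeta_3839)/Q) ≅ Z/10Z × Z/348Z.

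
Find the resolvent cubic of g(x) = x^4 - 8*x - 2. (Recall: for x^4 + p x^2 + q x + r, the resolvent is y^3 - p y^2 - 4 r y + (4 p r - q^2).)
h(y) = y^3 + 8*y - 64

Identify coefficients: p = 0, q = -8, r = -2.
Plug into h(y) = y^3 - p y^2 - 4 r y + (4 p r - q^2):
  h(y) = y^3 - (0) y^2 - 4*(-2) y + (4*(0)*(-2) - (-8)^2)
       = y^3 + (0) y^2 + (8) y + (-64).
Simplifying: h(y) = y^3 + 8*y - 64.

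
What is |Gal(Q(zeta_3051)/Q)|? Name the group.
|Gal(Q(zeta_3051)/Q)| = phi(3051) = 2016; group ≅ (Z/3051Z)^* ≅ Z/18Z × Z/112Z

The n-th cyclotomic polynomial Φ_3051(x) is the minimal polynomial of zeta_3051 over Q and has degree phi(3051) = 2016. So Q(zeta_3051) is a degree-2016 Galois extension with Galois group (Z/3051Z)^*. By CRT, (Z/3051Z)^* ≅ (Z/27Z)^* × (Z/113Z)^*. Each prime-power unit group is (Z/27Z)^* ≅ Z/18Z; (Z/113Z)^* ≅ Z/112Z. Hence Gal(Q(zeta_3051)/Q) ≅ Z/18Z × Z/112Z.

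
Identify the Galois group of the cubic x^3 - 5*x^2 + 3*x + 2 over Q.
Gal(K/Q) = S_3 (symmetric group of order 6)

Compute the discriminant of x^3 + (-5)*x^2 + (3)*x + (2): Δ = 469. Since Δ is not a rational square, the Galois group is not contained in A_3; it must be the full S_3 (irreducibility of the cubic rules out anything smaller).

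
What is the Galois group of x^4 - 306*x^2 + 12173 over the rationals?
Gal(K/Q) = V_4 (Klein four-group, Z/2Z × Z/2Z)

f factors as (x^2 - 259)(x^2 - 47), so the splitting field is K = Q(sqrt(259), sqrt(47)). The elements 259, 47, 12173 are all non-squares in Q, so sqrt(259) and sqrt(47) generate independent quadratic extensions. Thus [K:Q] = 4 and Gal(K/Q) is generated by the two order-2 automorphisms sqrt(259) ↦ -sqrt(259) and sqrt(47) ↦ -sqrt(47), giving V_4.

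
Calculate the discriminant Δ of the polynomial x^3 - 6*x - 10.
Δ = -1836

For a depressed cubic x^3 + p x + q the discriminant is Δ = -4 p^3 - 27 q^2 = -4*(-6)^3 - 27*(-10)^2 = 864 - 2700 = -1836.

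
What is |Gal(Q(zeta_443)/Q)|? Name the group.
|Gal(Q(zeta_443)/Q)| = phi(443) = 442; group ≅ (Z/443Z)^* ≅ Z/442Z

The n-th cyclotomic polynomial Φ_443(x) is the minimal polynomial of zeta_443 over Q and has degree phi(443) = 442. So Q(zeta_443) is a degree-442 Galois extension with Galois group (Z/443Z)^*. (Z/443Z)^* is cyclic since 443 is an odd prime power (or 4). Hence Gal(Q(zeta_443)/Q) ≅ Z/442Z.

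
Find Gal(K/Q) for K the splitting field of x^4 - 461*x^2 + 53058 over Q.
Gal(K/Q) = V_4 (Klein four-group, Z/2Z × Z/2Z)

f factors as (x^2 - 239)(x^2 - 222), so the splitting field is K = Q(sqrt(239), sqrt(222)). The elements 239, 222, 53058 are all non-squares in Q, so sqrt(239) and sqrt(222) generate independent quadratic extensions. Thus [K:Q] = 4 and Gal(K/Q) is generated by the two order-2 automorphisms sqrt(239) ↦ -sqrt(239) and sqrt(222) ↦ -sqrt(222), giving V_4.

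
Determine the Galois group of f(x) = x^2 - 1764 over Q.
Gal(K/Q) = trivial group (order 1)

x^2 - 1764 factors as (x - 42)(x + 42) over Q, so its splitting field is Q itself and the Galois group is trivial.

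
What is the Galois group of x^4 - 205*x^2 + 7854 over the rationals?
Gal(K/Q) = V_4 (Klein four-group, Z/2Z × Z/2Z)

f factors as (x^2 - 51)(x^2 - 154), so the splitting field is K = Q(sqrt(51), sqrt(154)). The elements 51, 154, 7854 are all non-squares in Q, so sqrt(51) and sqrt(154) generate independent quadratic extensions. Thus [K:Q] = 4 and Gal(K/Q) is generated by the two order-2 automorphisms sqrt(51) ↦ -sqrt(51) and sqrt(154) ↦ -sqrt(154), giving V_4.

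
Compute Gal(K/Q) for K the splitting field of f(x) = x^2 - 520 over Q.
Gal(K/Q) = Z/2Z (cyclic of order 2)

x^2 - 520 is irreducible over Q since 520 is not a rational square. The splitting field Q(sqrt(520)) has degree 2 over Q, and its unique nontrivial automorphism is sqrt(520) ↦ -sqrt(520). Hence Gal(Q(sqrt(520))/Q) = Z/2Z.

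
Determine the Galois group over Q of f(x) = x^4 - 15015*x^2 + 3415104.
Gal(K/Q) = Z/2Z (cyclic of order 2)

f factors as (x^2 - 14784)(x^2 - 231), so the splitting field is K = Q(sqrt(14784), sqrt(231)). The squarefree part of 14784 is 231 and the squarefree part of 231 is also 231, so sqrt(14784) and sqrt(231) are both rational multiples of sqrt(231). Hence Q(sqrt(14784)) = Q(sqrt(231)) = Q(sqrt(231)), and the splitting field collapses to a single degree-2 extension with Galois group Z/2Z.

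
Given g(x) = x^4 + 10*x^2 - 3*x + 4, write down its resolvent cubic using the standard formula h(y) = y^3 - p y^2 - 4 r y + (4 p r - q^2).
h(y) = y^3 - 10*y^2 - 16*y + 151

Identify coefficients: p = 10, q = -3, r = 4.
Plug into h(y) = y^3 - p y^2 - 4 r y + (4 p r - q^2):
  h(y) = y^3 - (10) y^2 - 4*(4) y + (4*(10)*(4) - (-3)^2)
       = y^3 + (-10) y^2 + (-16) y + (151).
Simplifying: h(y) = y^3 - 10*y^2 - 16*y + 151.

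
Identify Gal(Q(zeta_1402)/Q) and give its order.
|Gal(Q(zeta_1402)/Q)| = phi(1402) = 700; group ≅ (Z/1402Z)^* ≅ Z/700Z

The n-th cyclotomic polynomial Φ_1402(x) is the minimal polynomial of zeta_1402 over Q and has degree phi(1402) = 700. So Q(zeta_1402) is a degree-700 Galois extension with Galois group (Z/1402Z)^*. By CRT, (Z/1402Z)^* ≅ (Z/2Z)^* × (Z/701Z)^*. Each prime-power unit group is (Z/2Z)^* ≅ trivial group (order 1); (Z/701Z)^* ≅ Z/700Z. Hence Gal(Q(zeta_1402)/Q) ≅ Z/700Z.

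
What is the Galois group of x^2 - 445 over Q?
Gal(K/Q) = Z/2Z (cyclic of order 2)

x^2 - 445 is irreducible over Q since 445 is not a rational square. The splitting field Q(sqrt(445)) has degree 2 over Q, and its unique nontrivial automorphism is sqrt(445) ↦ -sqrt(445). Hence Gal(Q(sqrt(445))/Q) = Z/2Z.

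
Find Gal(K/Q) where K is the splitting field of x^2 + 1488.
Gal(K/Q) = Z/2Z (cyclic of order 2)

x^2 + 1488 is irreducible over Q since -1488 is not a rational square. The splitting field Q(sqrt(-1488)) has degree 2 over Q, and its unique nontrivial automorphism is sqrt(-1488) ↦ -sqrt(-1488). Hence Gal(Q(sqrt(-1488))/Q) = Z/2Z.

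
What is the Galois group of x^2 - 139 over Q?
Gal(K/Q) = Z/2Z (cyclic of order 2)

x^2 - 139 is irreducible over Q since 139 is not a rational square. The splitting field Q(sqrt(139)) has degree 2 over Q, and its unique nontrivial automorphism is sqrt(139) ↦ -sqrt(139). Hence Gal(Q(sqrt(139))/Q) = Z/2Z.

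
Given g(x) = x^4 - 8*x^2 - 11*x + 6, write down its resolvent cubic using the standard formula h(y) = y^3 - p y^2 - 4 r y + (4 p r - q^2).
h(y) = y^3 + 8*y^2 - 24*y - 313

Identify coefficients: p = -8, q = -11, r = 6.
Plug into h(y) = y^3 - p y^2 - 4 r y + (4 p r - q^2):
  h(y) = y^3 - (-8) y^2 - 4*(6) y + (4*(-8)*(6) - (-11)^2)
       = y^3 + (8) y^2 + (-24) y + (-313).
Simplifying: h(y) = y^3 + 8*y^2 - 24*y - 313.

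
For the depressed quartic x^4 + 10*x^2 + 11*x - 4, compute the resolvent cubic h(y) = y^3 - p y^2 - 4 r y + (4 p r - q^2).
h(y) = y^3 - 10*y^2 + 16*y - 281

Identify coefficients: p = 10, q = 11, r = -4.
Plug into h(y) = y^3 - p y^2 - 4 r y + (4 p r - q^2):
  h(y) = y^3 - (10) y^2 - 4*(-4) y + (4*(10)*(-4) - (11)^2)
       = y^3 + (-10) y^2 + (16) y + (-281).
Simplifying: h(y) = y^3 - 10*y^2 + 16*y - 281.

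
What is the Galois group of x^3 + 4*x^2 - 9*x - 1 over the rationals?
Gal(K/Q) = S_3 (symmetric group of order 6)

Compute the discriminant of x^3 + (4)*x^2 + (-9)*x + (-1): Δ = 5089. Since Δ is not a rational square, the Galois group is not contained in A_3; it must be the full S_3 (irreducibility of the cubic rules out anything smaller).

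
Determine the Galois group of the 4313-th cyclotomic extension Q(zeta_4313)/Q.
|Gal(Q(zeta_4313)/Q)| = phi(4313) = 4068; group ≅ (Z/4313Z)^* ≅ Z/18Z × Z/226Z

The n-th cyclotomic polynomial Φ_4313(x) is the minimal polynomial of zeta_4313 over Q and has degree phi(4313) = 4068. So Q(zeta_4313) is a degree-4068 Galois extension with Galois group (Z/4313Z)^*. By CRT, (Z/4313Z)^* ≅ (Z/19Z)^* × (Z/227Z)^*. Each prime-power unit group is (Z/19Z)^* ≅ Z/18Z; (Z/227Z)^* ≅ Z/226Z. Hence Gal(Q(zeta_4313)/Q) ≅ Z/18Z × Z/226Z.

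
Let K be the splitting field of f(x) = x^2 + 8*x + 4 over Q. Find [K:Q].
[K:Q] = 2

The discriminant of x^2 + (8)*x + (4) is b^2 - 4c = 64 - (16) = 48. Since 48 is not a perfect square in Q, the polynomial is irreducible over Q. Its two roots generate a degree-2 extension, so [K:Q] = 2.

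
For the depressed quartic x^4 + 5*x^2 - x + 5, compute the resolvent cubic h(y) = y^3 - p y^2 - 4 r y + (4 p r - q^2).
h(y) = y^3 - 5*y^2 - 20*y + 99

Identify coefficients: p = 5, q = -1, r = 5.
Plug into h(y) = y^3 - p y^2 - 4 r y + (4 p r - q^2):
  h(y) = y^3 - (5) y^2 - 4*(5) y + (4*(5)*(5) - (-1)^2)
       = y^3 + (-5) y^2 + (-20) y + (99).
Simplifying: h(y) = y^3 - 5*y^2 - 20*y + 99.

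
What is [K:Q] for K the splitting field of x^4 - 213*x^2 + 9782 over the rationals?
[K:Q] = 4

f factors as (x^2 - 67)(x^2 - 146); the splitting field is K = Q(sqrt(67), sqrt(146)). Since 67, 146, and 9782 are all non-squares in Q, the three subfields Q(sqrt(67)), Q(sqrt(146)), Q(sqrt(9782)) are distinct degree-2 extensions, so [K:Q] = 4 (Klein four Galois group).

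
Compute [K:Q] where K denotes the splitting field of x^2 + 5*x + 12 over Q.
[K:Q] = 2

The discriminant of x^2 + (5)*x + (12) is b^2 - 4c = 25 - (48) = -23. Since -23 is not a perfect square in Q, the polynomial is irreducible over Q. Its two roots generate a degree-2 extension, so [K:Q] = 2.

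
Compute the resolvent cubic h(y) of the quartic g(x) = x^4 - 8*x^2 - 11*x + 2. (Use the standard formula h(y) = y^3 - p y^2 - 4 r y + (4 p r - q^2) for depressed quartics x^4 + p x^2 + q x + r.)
h(y) = y^3 + 8*y^2 - 8*y - 185

Identify coefficients: p = -8, q = -11, r = 2.
Plug into h(y) = y^3 - p y^2 - 4 r y + (4 p r - q^2):
  h(y) = y^3 - (-8) y^2 - 4*(2) y + (4*(-8)*(2) - (-11)^2)
       = y^3 + (8) y^2 + (-8) y + (-185).
Simplifying: h(y) = y^3 + 8*y^2 - 8*y - 185.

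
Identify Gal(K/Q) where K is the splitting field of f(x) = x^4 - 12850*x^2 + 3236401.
Gal(K/Q) = Z/2Z (cyclic of order 2)

f factors as (x^2 - 12593)(x^2 - 257), so the splitting field is K = Q(sqrt(12593), sqrt(257)). The squarefree part of 12593 is 257 and the squarefree part of 257 is also 257, so sqrt(12593) and sqrt(257) are both rational multiples of sqrt(257). Hence Q(sqrt(12593)) = Q(sqrt(257)) = Q(sqrt(257)), and the splitting field collapses to a single degree-2 extension with Galois group Z/2Z.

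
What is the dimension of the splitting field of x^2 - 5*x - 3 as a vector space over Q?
[K:Q] = 2

The discriminant of x^2 + (-5)*x + (-3) is b^2 - 4c = 25 - (-12) = 37. Since 37 is not a perfect square in Q, the polynomial is irreducible over Q. Its two roots generate a degree-2 extension, so [K:Q] = 2.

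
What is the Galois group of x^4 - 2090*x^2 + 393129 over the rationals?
Gal(K/Q) = Z/2Z (cyclic of order 2)

f factors as (x^2 - 1881)(x^2 - 209), so the splitting field is K = Q(sqrt(1881), sqrt(209)). The squarefree part of 1881 is 209 and the squarefree part of 209 is also 209, so sqrt(1881) and sqrt(209) are both rational multiples of sqrt(209). Hence Q(sqrt(1881)) = Q(sqrt(209)) = Q(sqrt(209)), and the splitting field collapses to a single degree-2 extension with Galois group Z/2Z.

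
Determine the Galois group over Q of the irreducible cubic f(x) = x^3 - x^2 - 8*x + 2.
Gal(K/Q) = S_3 (symmetric group of order 6)

Compute the discriminant of x^3 + (-1)*x^2 + (-8)*x + (2): Δ = 2300. Since Δ is not a rational square, the Galois group is not contained in A_3; it must be the full S_3 (irreducibility of the cubic rules out anything smaller).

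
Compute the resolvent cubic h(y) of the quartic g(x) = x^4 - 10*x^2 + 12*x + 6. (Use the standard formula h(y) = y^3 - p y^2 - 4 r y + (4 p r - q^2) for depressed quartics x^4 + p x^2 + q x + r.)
h(y) = y^3 + 10*y^2 - 24*y - 384

Identify coefficients: p = -10, q = 12, r = 6.
Plug into h(y) = y^3 - p y^2 - 4 r y + (4 p r - q^2):
  h(y) = y^3 - (-10) y^2 - 4*(6) y + (4*(-10)*(6) - (12)^2)
       = y^3 + (10) y^2 + (-24) y + (-384).
Simplifying: h(y) = y^3 + 10*y^2 - 24*y - 384.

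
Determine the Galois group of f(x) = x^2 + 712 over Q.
Gal(K/Q) = Z/2Z (cyclic of order 2)

x^2 + 712 is irreducible over Q since -712 is not a rational square. The splitting field Q(sqrt(-712)) has degree 2 over Q, and its unique nontrivial automorphism is sqrt(-712) ↦ -sqrt(-712). Hence Gal(Q(sqrt(-712))/Q) = Z/2Z.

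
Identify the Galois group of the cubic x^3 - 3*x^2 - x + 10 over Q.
Gal(K/Q) = S_3 (symmetric group of order 6)

Compute the discriminant of x^3 + (-3)*x^2 + (-1)*x + (10): Δ = -1067. Since Δ is not a rational square, the Galois group is not contained in A_3; it must be the full S_3 (irreducibility of the cubic rules out anything smaller).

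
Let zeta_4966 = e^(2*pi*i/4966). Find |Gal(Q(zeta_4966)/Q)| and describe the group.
|Gal(Q(zeta_4966)/Q)| = phi(4966) = 2280; group ≅ (Z/4966Z)^* ≅ Z/12Z × Z/190Z

The n-th cyclotomic polynomial Φ_4966(x) is the minimal polynomial of zeta_4966 over Q and has degree phi(4966) = 2280. So Q(zeta_4966) is a degree-2280 Galois extension with Galois group (Z/4966Z)^*. By CRT, (Z/4966Z)^* ≅ (Z/2Z)^* × (Z/13Z)^* × (Z/191Z)^*. Each prime-power unit group is (Z/2Z)^* ≅ trivial group (order 1); (Z/13Z)^* ≅ Z/12Z; (Z/191Z)^* ≅ Z/190Z. Hence Gal(Q(zeta_4966)/Q) ≅ Z/12Z × Z/190Z.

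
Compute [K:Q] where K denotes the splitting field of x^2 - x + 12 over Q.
[K:Q] = 2

The discriminant of x^2 + (-1)*x + (12) is b^2 - 4c = 1 - (48) = -47. Since -47 is not a perfect square in Q, the polynomial is irreducible over Q. Its two roots generate a degree-2 extension, so [K:Q] = 2.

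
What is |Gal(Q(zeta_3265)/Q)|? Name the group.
|Gal(Q(zeta_3265)/Q)| = phi(3265) = 2608; group ≅ (Z/3265Z)^* ≅ Z/4Z × Z/652Z

The n-th cyclotomic polynomial Φ_3265(x) is the minimal polynomial of zeta_3265 over Q and has degree phi(3265) = 2608. So Q(zeta_3265) is a degree-2608 Galois extension with Galois group (Z/3265Z)^*. By CRT, (Z/3265Z)^* ≅ (Z/5Z)^* × (Z/653Z)^*. Each prime-power unit group is (Z/5Z)^* ≅ Z/4Z; (Z/653Z)^* ≅ Z/652Z. Hence Gal(Q(zeta_3265)/Q) ≅ Z/4Z × Z/652Z.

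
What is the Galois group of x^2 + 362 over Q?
Gal(K/Q) = Z/2Z (cyclic of order 2)

x^2 + 362 is irreducible over Q since -362 is not a rational square. The splitting field Q(sqrt(-362)) has degree 2 over Q, and its unique nontrivial automorphism is sqrt(-362) ↦ -sqrt(-362). Hence Gal(Q(sqrt(-362))/Q) = Z/2Z.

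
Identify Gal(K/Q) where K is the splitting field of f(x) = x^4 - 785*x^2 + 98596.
Gal(K/Q) = Z/2Z (cyclic of order 2)

f factors as (x^2 - 628)(x^2 - 157), so the splitting field is K = Q(sqrt(628), sqrt(157)). The squarefree part of 628 is 157 and the squarefree part of 157 is also 157, so sqrt(628) and sqrt(157) are both rational multiples of sqrt(157). Hence Q(sqrt(628)) = Q(sqrt(157)) = Q(sqrt(157)), and the splitting field collapses to a single degree-2 extension with Galois group Z/2Z.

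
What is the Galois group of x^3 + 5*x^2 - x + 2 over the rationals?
Gal(K/Q) = S_3 (symmetric group of order 6)

Compute the discriminant of x^3 + (5)*x^2 + (-1)*x + (2): Δ = -1259. Since Δ is not a rational square, the Galois group is not contained in A_3; it must be the full S_3 (irreducibility of the cubic rules out anything smaller).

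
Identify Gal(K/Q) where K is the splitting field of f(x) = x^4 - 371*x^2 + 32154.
Gal(K/Q) = V_4 (Klein four-group, Z/2Z × Z/2Z)

f factors as (x^2 - 138)(x^2 - 233), so the splitting field is K = Q(sqrt(138), sqrt(233)). The elements 138, 233, 32154 are all non-squares in Q, so sqrt(138) and sqrt(233) generate independent quadratic extensions. Thus [K:Q] = 4 and Gal(K/Q) is generated by the two order-2 automorphisms sqrt(138) ↦ -sqrt(138) and sqrt(233) ↦ -sqrt(233), giving V_4.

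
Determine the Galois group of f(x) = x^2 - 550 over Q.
Gal(K/Q) = Z/2Z (cyclic of order 2)

x^2 - 550 is irreducible over Q since 550 is not a rational square. The splitting field Q(sqrt(550)) has degree 2 over Q, and its unique nontrivial automorphism is sqrt(550) ↦ -sqrt(550). Hence Gal(Q(sqrt(550))/Q) = Z/2Z.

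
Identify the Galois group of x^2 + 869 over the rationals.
Gal(K/Q) = Z/2Z (cyclic of order 2)

x^2 + 869 is irreducible over Q since -869 is not a rational square. The splitting field Q(sqrt(-869)) has degree 2 over Q, and its unique nontrivial automorphism is sqrt(-869) ↦ -sqrt(-869). Hence Gal(Q(sqrt(-869))/Q) = Z/2Z.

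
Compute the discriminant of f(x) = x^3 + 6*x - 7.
Δ = -2187

For a depressed cubic x^3 + p x + q the discriminant is Δ = -4 p^3 - 27 q^2 = -4*(6)^3 - 27*(-7)^2 = -864 - 1323 = -2187.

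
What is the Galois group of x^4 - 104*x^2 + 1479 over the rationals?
Gal(K/Q) = V_4 (Klein four-group, Z/2Z × Z/2Z)

f factors as (x^2 - 87)(x^2 - 17), so the splitting field is K = Q(sqrt(87), sqrt(17)). The elements 87, 17, 1479 are all non-squares in Q, so sqrt(87) and sqrt(17) generate independent quadratic extensions. Thus [K:Q] = 4 and Gal(K/Q) is generated by the two order-2 automorphisms sqrt(87) ↦ -sqrt(87) and sqrt(17) ↦ -sqrt(17), giving V_4.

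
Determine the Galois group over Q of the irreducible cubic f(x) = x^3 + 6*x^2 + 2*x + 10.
Gal(K/Q) = S_3 (symmetric group of order 6)

Compute the discriminant of x^3 + (6)*x^2 + (2)*x + (10): Δ = -9068. Since Δ is not a rational square, the Galois group is not contained in A_3; it must be the full S_3 (irreducibility of the cubic rules out anything smaller).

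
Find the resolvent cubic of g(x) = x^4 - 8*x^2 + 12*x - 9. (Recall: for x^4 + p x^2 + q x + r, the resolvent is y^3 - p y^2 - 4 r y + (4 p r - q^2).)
h(y) = y^3 + 8*y^2 + 36*y + 144

Identify coefficients: p = -8, q = 12, r = -9.
Plug into h(y) = y^3 - p y^2 - 4 r y + (4 p r - q^2):
  h(y) = y^3 - (-8) y^2 - 4*(-9) y + (4*(-8)*(-9) - (12)^2)
       = y^3 + (8) y^2 + (36) y + (144).
Simplifying: h(y) = y^3 + 8*y^2 + 36*y + 144.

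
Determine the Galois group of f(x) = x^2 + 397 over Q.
Gal(K/Q) = Z/2Z (cyclic of order 2)

x^2 + 397 is irreducible over Q since -397 is not a rational square. The splitting field Q(sqrt(-397)) has degree 2 over Q, and its unique nontrivial automorphism is sqrt(-397) ↦ -sqrt(-397). Hence Gal(Q(sqrt(-397))/Q) = Z/2Z.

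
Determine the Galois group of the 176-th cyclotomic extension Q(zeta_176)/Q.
|Gal(Q(zeta_176)/Q)| = phi(176) = 80; group ≅ (Z/176Z)^* ≅ Z/2Z × Z/4Z × Z/10Z

The n-th cyclotomic polynomial Φ_176(x) is the minimal polynomial of zeta_176 over Q and has degree phi(176) = 80. So Q(zeta_176) is a degree-80 Galois extension with Galois group (Z/176Z)^*. By CRT, (Z/176Z)^* ≅ (Z/16Z)^* × (Z/11Z)^*. Each prime-power unit group is (Z/16Z)^* ≅ Z/2Z × Z/4Z; (Z/11Z)^* ≅ Z/10Z. Hence Gal(Q(zeta_176)/Q) ≅ Z/2Z × Z/4Z × Z/10Z.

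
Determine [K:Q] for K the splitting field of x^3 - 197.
[K:Q] = 6

x^3 - 197 has one real root r = 197^(1/3) and two complex roots r*zeta_3, r*zeta_3^2 where zeta_3 = e^(2*pi*i/3). The splitting field is Q(r, zeta_3). [Q(r):Q] = 3 and [Q(zeta_3):Q] = 2 with gcd = 1, so [Q(r, zeta_3):Q] = 3 * 2 = 6.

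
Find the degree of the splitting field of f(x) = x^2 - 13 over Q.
[K:Q] = 2

The polynomial x^2 - 13 is irreducible over Q since 13 is not a perfect square. Its splitting field is Q(sqrt(13)), which has degree 2 over Q.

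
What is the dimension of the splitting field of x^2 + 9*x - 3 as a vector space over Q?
[K:Q] = 2

The discriminant of x^2 + (9)*x + (-3) is b^2 - 4c = 81 - (-12) = 93. Since 93 is not a perfect square in Q, the polynomial is irreducible over Q. Its two roots generate a degree-2 extension, so [K:Q] = 2.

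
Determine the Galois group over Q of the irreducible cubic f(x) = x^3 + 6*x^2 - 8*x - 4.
Gal(K/Q) = S_3 (symmetric group of order 6)

Compute the discriminant of x^3 + (6)*x^2 + (-8)*x + (-4): Δ = 10832. Since Δ is not a rational square, the Galois group is not contained in A_3; it must be the full S_3 (irreducibility of the cubic rules out anything smaller).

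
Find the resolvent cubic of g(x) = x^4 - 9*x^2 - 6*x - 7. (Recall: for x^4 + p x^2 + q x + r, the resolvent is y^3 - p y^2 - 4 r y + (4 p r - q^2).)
h(y) = y^3 + 9*y^2 + 28*y + 216

Identify coefficients: p = -9, q = -6, r = -7.
Plug into h(y) = y^3 - p y^2 - 4 r y + (4 p r - q^2):
  h(y) = y^3 - (-9) y^2 - 4*(-7) y + (4*(-9)*(-7) - (-6)^2)
       = y^3 + (9) y^2 + (28) y + (216).
Simplifying: h(y) = y^3 + 9*y^2 + 28*y + 216.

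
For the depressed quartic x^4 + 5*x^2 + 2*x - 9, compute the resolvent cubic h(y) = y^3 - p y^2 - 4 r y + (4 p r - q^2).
h(y) = y^3 - 5*y^2 + 36*y - 184

Identify coefficients: p = 5, q = 2, r = -9.
Plug into h(y) = y^3 - p y^2 - 4 r y + (4 p r - q^2):
  h(y) = y^3 - (5) y^2 - 4*(-9) y + (4*(5)*(-9) - (2)^2)
       = y^3 + (-5) y^2 + (36) y + (-184).
Simplifying: h(y) = y^3 - 5*y^2 + 36*y - 184.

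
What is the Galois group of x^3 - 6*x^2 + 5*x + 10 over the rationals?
Gal(K/Q) = S_3 (symmetric group of order 6)

Compute the discriminant of x^3 + (-6)*x^2 + (5)*x + (10): Δ = 940. Since Δ is not a rational square, the Galois group is not contained in A_3; it must be the full S_3 (irreducibility of the cubic rules out anything smaller).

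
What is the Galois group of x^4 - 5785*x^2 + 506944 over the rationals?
Gal(K/Q) = Z/2Z (cyclic of order 2)

f factors as (x^2 - 5696)(x^2 - 89), so the splitting field is K = Q(sqrt(5696), sqrt(89)). The squarefree part of 5696 is 89 and the squarefree part of 89 is also 89, so sqrt(5696) and sqrt(89) are both rational multiples of sqrt(89). Hence Q(sqrt(5696)) = Q(sqrt(89)) = Q(sqrt(89)), and the splitting field collapses to a single degree-2 extension with Galois group Z/2Z.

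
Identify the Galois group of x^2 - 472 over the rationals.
Gal(K/Q) = Z/2Z (cyclic of order 2)

x^2 - 472 is irreducible over Q since 472 is not a rational square. The splitting field Q(sqrt(472)) has degree 2 over Q, and its unique nontrivial automorphism is sqrt(472) ↦ -sqrt(472). Hence Gal(Q(sqrt(472))/Q) = Z/2Z.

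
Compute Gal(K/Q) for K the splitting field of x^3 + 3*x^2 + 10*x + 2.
Gal(K/Q) = S_3 (symmetric group of order 6)

Compute the discriminant of x^3 + (3)*x^2 + (10)*x + (2): Δ = -2344. Since Δ is not a rational square, the Galois group is not contained in A_3; it must be the full S_3 (irreducibility of the cubic rules out anything smaller).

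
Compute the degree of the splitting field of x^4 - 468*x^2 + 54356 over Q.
[K:Q] = 4

f factors as (x^2 - 254)(x^2 - 214); the splitting field is K = Q(sqrt(254), sqrt(214)). Since 254, 214, and 54356 are all non-squares in Q, the three subfields Q(sqrt(254)), Q(sqrt(214)), Q(sqrt(54356)) are distinct degree-2 extensions, so [K:Q] = 4 (Klein four Galois group).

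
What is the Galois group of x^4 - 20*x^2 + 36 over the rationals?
Gal(K/Q) = Z/2Z (cyclic of order 2)

f factors as (x^2 - 2)(x^2 - 18), so the splitting field is K = Q(sqrt(2), sqrt(18)). The squarefree part of 2 is 2 and the squarefree part of 18 is also 2, so sqrt(2) and sqrt(18) are both rational multiples of sqrt(2). Hence Q(sqrt(2)) = Q(sqrt(18)) = Q(sqrt(2)), and the splitting field collapses to a single degree-2 extension with Galois group Z/2Z.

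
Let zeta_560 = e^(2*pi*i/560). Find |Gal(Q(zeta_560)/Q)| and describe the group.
|Gal(Q(zeta_560)/Q)| = phi(560) = 192; group ≅ (Z/560Z)^* ≅ Z/2Z × Z/4Z × Z/4Z × Z/6Z

The n-th cyclotomic polynomial Φ_560(x) is the minimal polynomial of zeta_560 over Q and has degree phi(560) = 192. So Q(zeta_560) is a degree-192 Galois extension with Galois group (Z/560Z)^*. By CRT, (Z/560Z)^* ≅ (Z/16Z)^* × (Z/5Z)^* × (Z/7Z)^*. Each prime-power unit group is (Z/16Z)^* ≅ Z/2Z × Z/4Z; (Z/5Z)^* ≅ Z/4Z; (Z/7Z)^* ≅ Z/6Z. Hence Gal(Q(zeta_560)/Q) ≅ Z/2Z × Z/4Z × Z/4Z × Z/6Z.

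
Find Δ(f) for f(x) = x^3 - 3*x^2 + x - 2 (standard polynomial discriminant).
Δ = -211

For x^3 + a x^2 + b x + c the discriminant is Δ = 18 a b c - 4 a^3 c + a^2 b^2 - 4 b^3 - 27 c^2.
Plug a = -3, b = 1, c = -2:
  18*(-3)*(1)*(-2) - 4*(-3)^3*(-2) + (-3)^2*(1)^2 - 4*(1)^3 - 27*(-2)^2
  = 108 + (-216) + 9 + (-4) + (-108)
  = -211.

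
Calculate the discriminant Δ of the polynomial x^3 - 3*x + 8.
Δ = -1620

For x^3 + a x^2 + b x + c the discriminant is Δ = 18 a b c - 4 a^3 c + a^2 b^2 - 4 b^3 - 27 c^2.
Plug a = 0, b = -3, c = 8:
  18*(0)*(-3)*(8) - 4*(0)^3*(8) + (0)^2*(-3)^2 - 4*(-3)^3 - 27*(8)^2
  = 0 + (0) + 0 + (108) + (-1728)
  = -1620.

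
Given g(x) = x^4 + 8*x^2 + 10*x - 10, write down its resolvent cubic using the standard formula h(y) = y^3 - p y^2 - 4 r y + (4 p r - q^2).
h(y) = y^3 - 8*y^2 + 40*y - 420

Identify coefficients: p = 8, q = 10, r = -10.
Plug into h(y) = y^3 - p y^2 - 4 r y + (4 p r - q^2):
  h(y) = y^3 - (8) y^2 - 4*(-10) y + (4*(8)*(-10) - (10)^2)
       = y^3 + (-8) y^2 + (40) y + (-420).
Simplifying: h(y) = y^3 - 8*y^2 + 40*y - 420.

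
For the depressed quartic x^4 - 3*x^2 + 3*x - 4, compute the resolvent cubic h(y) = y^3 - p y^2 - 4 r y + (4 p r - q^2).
h(y) = y^3 + 3*y^2 + 16*y + 39

Identify coefficients: p = -3, q = 3, r = -4.
Plug into h(y) = y^3 - p y^2 - 4 r y + (4 p r - q^2):
  h(y) = y^3 - (-3) y^2 - 4*(-4) y + (4*(-3)*(-4) - (3)^2)
       = y^3 + (3) y^2 + (16) y + (39).
Simplifying: h(y) = y^3 + 3*y^2 + 16*y + 39.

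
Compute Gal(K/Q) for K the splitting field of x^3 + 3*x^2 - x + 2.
Gal(K/Q) = S_3 (symmetric group of order 6)

Compute the discriminant of x^3 + (3)*x^2 + (-1)*x + (2): Δ = -419. Since Δ is not a rational square, the Galois group is not contained in A_3; it must be the full S_3 (irreducibility of the cubic rules out anything smaller).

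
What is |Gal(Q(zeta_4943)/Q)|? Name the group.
|Gal(Q(zeta_4943)/Q)| = phi(4943) = 4942; group ≅ (Z/4943Z)^* ≅ Z/4942Z

The n-th cyclotomic polynomial Φ_4943(x) is the minimal polynomial of zeta_4943 over Q and has degree phi(4943) = 4942. So Q(zeta_4943) is a degree-4942 Galois extension with Galois group (Z/4943Z)^*. (Z/4943Z)^* is cyclic since 4943 is an odd prime power (or 4). Hence Gal(Q(zeta_4943)/Q) ≅ Z/4942Z.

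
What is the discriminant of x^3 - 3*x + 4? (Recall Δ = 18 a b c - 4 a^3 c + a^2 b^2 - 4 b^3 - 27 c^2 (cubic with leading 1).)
Δ = -324

For x^3 + a x^2 + b x + c the discriminant is Δ = 18 a b c - 4 a^3 c + a^2 b^2 - 4 b^3 - 27 c^2.
Plug a = 0, b = -3, c = 4:
  18*(0)*(-3)*(4) - 4*(0)^3*(4) + (0)^2*(-3)^2 - 4*(-3)^3 - 27*(4)^2
  = 0 + (0) + 0 + (108) + (-432)
  = -324.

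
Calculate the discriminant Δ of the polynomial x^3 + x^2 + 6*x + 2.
Δ = -728

For x^3 + a x^2 + b x + c the discriminant is Δ = 18 a b c - 4 a^3 c + a^2 b^2 - 4 b^3 - 27 c^2.
Plug a = 1, b = 6, c = 2:
  18*(1)*(6)*(2) - 4*(1)^3*(2) + (1)^2*(6)^2 - 4*(6)^3 - 27*(2)^2
  = 216 + (-8) + 36 + (-864) + (-108)
  = -728.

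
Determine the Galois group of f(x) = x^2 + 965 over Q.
Gal(K/Q) = Z/2Z (cyclic of order 2)

x^2 + 965 is irreducible over Q since -965 is not a rational square. The splitting field Q(sqrt(-965)) has degree 2 over Q, and its unique nontrivial automorphism is sqrt(-965) ↦ -sqrt(-965). Hence Gal(Q(sqrt(-965))/Q) = Z/2Z.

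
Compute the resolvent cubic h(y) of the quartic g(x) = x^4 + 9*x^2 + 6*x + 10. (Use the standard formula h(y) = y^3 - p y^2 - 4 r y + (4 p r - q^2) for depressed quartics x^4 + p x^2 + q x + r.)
h(y) = y^3 - 9*y^2 - 40*y + 324

Identify coefficients: p = 9, q = 6, r = 10.
Plug into h(y) = y^3 - p y^2 - 4 r y + (4 p r - q^2):
  h(y) = y^3 - (9) y^2 - 4*(10) y + (4*(9)*(10) - (6)^2)
       = y^3 + (-9) y^2 + (-40) y + (324).
Simplifying: h(y) = y^3 - 9*y^2 - 40*y + 324.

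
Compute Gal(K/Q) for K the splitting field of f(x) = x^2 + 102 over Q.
Gal(K/Q) = Z/2Z (cyclic of order 2)

x^2 + 102 is irreducible over Q since -102 is not a rational square. The splitting field Q(sqrt(-102)) has degree 2 over Q, and its unique nontrivial automorphism is sqrt(-102) ↦ -sqrt(-102). Hence Gal(Q(sqrt(-102))/Q) = Z/2Z.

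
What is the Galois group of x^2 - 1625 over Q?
Gal(K/Q) = Z/2Z (cyclic of order 2)

x^2 - 1625 is irreducible over Q since 1625 is not a rational square. The splitting field Q(sqrt(1625)) has degree 2 over Q, and its unique nontrivial automorphism is sqrt(1625) ↦ -sqrt(1625). Hence Gal(Q(sqrt(1625))/Q) = Z/2Z.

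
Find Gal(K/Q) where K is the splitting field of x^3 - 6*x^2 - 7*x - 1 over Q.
Gal(K/Q) = S_3 (symmetric group of order 6)

Compute the discriminant of x^3 + (-6)*x^2 + (-7)*x + (-1): Δ = 1489. Since Δ is not a rational square, the Galois group is not contained in A_3; it must be the full S_3 (irreducibility of the cubic rules out anything smaller).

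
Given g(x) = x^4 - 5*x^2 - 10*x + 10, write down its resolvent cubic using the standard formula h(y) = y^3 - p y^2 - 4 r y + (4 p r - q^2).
h(y) = y^3 + 5*y^2 - 40*y - 300

Identify coefficients: p = -5, q = -10, r = 10.
Plug into h(y) = y^3 - p y^2 - 4 r y + (4 p r - q^2):
  h(y) = y^3 - (-5) y^2 - 4*(10) y + (4*(-5)*(10) - (-10)^2)
       = y^3 + (5) y^2 + (-40) y + (-300).
Simplifying: h(y) = y^3 + 5*y^2 - 40*y - 300.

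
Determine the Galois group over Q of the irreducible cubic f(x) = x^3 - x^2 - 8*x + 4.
Gal(K/Q) = S_3 (symmetric group of order 6)

Compute the discriminant of x^3 + (-1)*x^2 + (-8)*x + (4): Δ = 2272. Since Δ is not a rational square, the Galois group is not contained in A_3; it must be the full S_3 (irreducibility of the cubic rules out anything smaller).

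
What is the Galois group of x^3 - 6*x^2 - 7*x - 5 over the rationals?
Gal(K/Q) = S_3 (symmetric group of order 6)

Compute the discriminant of x^3 + (-6)*x^2 + (-7)*x + (-5): Δ = -5639. Since Δ is not a rational square, the Galois group is not contained in A_3; it must be the full S_3 (irreducibility of the cubic rules out anything smaller).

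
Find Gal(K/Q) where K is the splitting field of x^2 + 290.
Gal(K/Q) = Z/2Z (cyclic of order 2)

x^2 + 290 is irreducible over Q since -290 is not a rational square. The splitting field Q(sqrt(-290)) has degree 2 over Q, and its unique nontrivial automorphism is sqrt(-290) ↦ -sqrt(-290). Hence Gal(Q(sqrt(-290))/Q) = Z/2Z.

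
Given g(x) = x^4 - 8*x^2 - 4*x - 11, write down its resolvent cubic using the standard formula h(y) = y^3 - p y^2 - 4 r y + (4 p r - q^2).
h(y) = y^3 + 8*y^2 + 44*y + 336

Identify coefficients: p = -8, q = -4, r = -11.
Plug into h(y) = y^3 - p y^2 - 4 r y + (4 p r - q^2):
  h(y) = y^3 - (-8) y^2 - 4*(-11) y + (4*(-8)*(-11) - (-4)^2)
       = y^3 + (8) y^2 + (44) y + (336).
Simplifying: h(y) = y^3 + 8*y^2 + 44*y + 336.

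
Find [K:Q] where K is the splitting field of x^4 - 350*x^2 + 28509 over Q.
[K:Q] = 4

f factors as (x^2 - 221)(x^2 - 129); the splitting field is K = Q(sqrt(221), sqrt(129)). Since 221, 129, and 28509 are all non-squares in Q, the three subfields Q(sqrt(221)), Q(sqrt(129)), Q(sqrt(28509)) are distinct degree-2 extensions, so [K:Q] = 4 (Klein four Galois group).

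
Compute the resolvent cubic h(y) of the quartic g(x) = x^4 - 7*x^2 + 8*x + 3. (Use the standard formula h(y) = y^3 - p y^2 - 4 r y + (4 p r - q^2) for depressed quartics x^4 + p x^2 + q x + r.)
h(y) = y^3 + 7*y^2 - 12*y - 148

Identify coefficients: p = -7, q = 8, r = 3.
Plug into h(y) = y^3 - p y^2 - 4 r y + (4 p r - q^2):
  h(y) = y^3 - (-7) y^2 - 4*(3) y + (4*(-7)*(3) - (8)^2)
       = y^3 + (7) y^2 + (-12) y + (-148).
Simplifying: h(y) = y^3 + 7*y^2 - 12*y - 148.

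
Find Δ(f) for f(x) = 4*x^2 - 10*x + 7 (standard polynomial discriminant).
Δ = -12

For a quadratic a x^2 + b x + c the discriminant is Δ = b^2 - 4ac = (-10)^2 - 4*(4)*(7) = 100 - (112) = -12.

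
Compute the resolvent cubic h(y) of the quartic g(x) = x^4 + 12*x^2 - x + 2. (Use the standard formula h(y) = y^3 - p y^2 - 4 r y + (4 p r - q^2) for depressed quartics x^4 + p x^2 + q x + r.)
h(y) = y^3 - 12*y^2 - 8*y + 95

Identify coefficients: p = 12, q = -1, r = 2.
Plug into h(y) = y^3 - p y^2 - 4 r y + (4 p r - q^2):
  h(y) = y^3 - (12) y^2 - 4*(2) y + (4*(12)*(2) - (-1)^2)
       = y^3 + (-12) y^2 + (-8) y + (95).
Simplifying: h(y) = y^3 - 12*y^2 - 8*y + 95.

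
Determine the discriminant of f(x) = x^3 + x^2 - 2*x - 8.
Δ = -1372

For x^3 + a x^2 + b x + c the discriminant is Δ = 18 a b c - 4 a^3 c + a^2 b^2 - 4 b^3 - 27 c^2.
Plug a = 1, b = -2, c = -8:
  18*(1)*(-2)*(-8) - 4*(1)^3*(-8) + (1)^2*(-2)^2 - 4*(-2)^3 - 27*(-8)^2
  = 288 + (32) + 4 + (32) + (-1728)
  = -1372.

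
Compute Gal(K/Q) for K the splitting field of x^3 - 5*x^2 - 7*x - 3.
Gal(K/Q) = S_3 (symmetric group of order 6)

Compute the discriminant of x^3 + (-5)*x^2 + (-7)*x + (-3): Δ = -1036. Since Δ is not a rational square, the Galois group is not contained in A_3; it must be the full S_3 (irreducibility of the cubic rules out anything smaller).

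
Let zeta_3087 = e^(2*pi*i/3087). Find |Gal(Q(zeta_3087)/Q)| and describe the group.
|Gal(Q(zeta_3087)/Q)| = phi(3087) = 1764; group ≅ (Z/3087Z)^* ≅ Z/6Z × Z/294Z

The n-th cyclotomic polynomial Φ_3087(x) is the minimal polynomial of zeta_3087 over Q and has degree phi(3087) = 1764. So Q(zeta_3087) is a degree-1764 Galois extension with Galois group (Z/3087Z)^*. By CRT, (Z/3087Z)^* ≅ (Z/9Z)^* × (Z/343Z)^*. Each prime-power unit group is (Z/9Z)^* ≅ Z/6Z; (Z/343Z)^* ≅ Z/294Z. Hence Gal(Q(zeta_3087)/Q) ≅ Z/6Z × Z/294Z.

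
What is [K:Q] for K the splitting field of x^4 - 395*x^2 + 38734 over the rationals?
[K:Q] = 4

f factors as (x^2 - 214)(x^2 - 181); the splitting field is K = Q(sqrt(214), sqrt(181)). Since 214, 181, and 38734 are all non-squares in Q, the three subfields Q(sqrt(214)), Q(sqrt(181)), Q(sqrt(38734)) are distinct degree-2 extensions, so [K:Q] = 4 (Klein four Galois group).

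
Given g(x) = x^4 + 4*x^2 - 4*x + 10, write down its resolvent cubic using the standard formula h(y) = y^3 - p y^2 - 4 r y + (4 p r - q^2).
h(y) = y^3 - 4*y^2 - 40*y + 144

Identify coefficients: p = 4, q = -4, r = 10.
Plug into h(y) = y^3 - p y^2 - 4 r y + (4 p r - q^2):
  h(y) = y^3 - (4) y^2 - 4*(10) y + (4*(4)*(10) - (-4)^2)
       = y^3 + (-4) y^2 + (-40) y + (144).
Simplifying: h(y) = y^3 - 4*y^2 - 40*y + 144.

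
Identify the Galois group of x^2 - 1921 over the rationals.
Gal(K/Q) = Z/2Z (cyclic of order 2)

x^2 - 1921 is irreducible over Q since 1921 is not a rational square. The splitting field Q(sqrt(1921)) has degree 2 over Q, and its unique nontrivial automorphism is sqrt(1921) ↦ -sqrt(1921). Hence Gal(Q(sqrt(1921))/Q) = Z/2Z.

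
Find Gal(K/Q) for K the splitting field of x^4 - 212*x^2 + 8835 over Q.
Gal(K/Q) = V_4 (Klein four-group, Z/2Z × Z/2Z)

f factors as (x^2 - 57)(x^2 - 155), so the splitting field is K = Q(sqrt(57), sqrt(155)). The elements 57, 155, 8835 are all non-squares in Q, so sqrt(57) and sqrt(155) generate independent quadratic extensions. Thus [K:Q] = 4 and Gal(K/Q) is generated by the two order-2 automorphisms sqrt(57) ↦ -sqrt(57) and sqrt(155) ↦ -sqrt(155), giving V_4.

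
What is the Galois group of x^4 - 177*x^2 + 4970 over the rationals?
Gal(K/Q) = V_4 (Klein four-group, Z/2Z × Z/2Z)

f factors as (x^2 - 142)(x^2 - 35), so the splitting field is K = Q(sqrt(142), sqrt(35)). The elements 142, 35, 4970 are all non-squares in Q, so sqrt(142) and sqrt(35) generate independent quadratic extensions. Thus [K:Q] = 4 and Gal(K/Q) is generated by the two order-2 automorphisms sqrt(142) ↦ -sqrt(142) and sqrt(35) ↦ -sqrt(35), giving V_4.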